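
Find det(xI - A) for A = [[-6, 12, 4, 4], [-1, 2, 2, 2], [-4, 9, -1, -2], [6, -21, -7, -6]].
xI - A = [[x + 6, -12, -4, -4], [1, x - 2, -2, -2], [4, -9, x + 1, 2], [-6, 21, 7, x + 6]].

Expanding det(xI - A) along the first row:
det(xI - A) = + (x + 6)·det([[x - 2, -2, -2], [-9, x + 1, 2], [21, 7, x + 6]]) - (-12)·det([[1, -2, -2], [4, x + 1, 2], [-6, 7, x + 6]]) + (-4)·det([[1, x - 2, -2], [4, -9, 2], [-6, 21, x + 6]]) - (-4)·det([[1, x - 2, -2], [4, -9, x + 1], [-6, 21, 7]]).

Evaluating gives χ_A(x) = x^4 + 11x^3 + 36x^2 + 16x - 64 = (x - 1)(x + 4)^3.

χ_A(x) = (x - 1)(x + 4)^3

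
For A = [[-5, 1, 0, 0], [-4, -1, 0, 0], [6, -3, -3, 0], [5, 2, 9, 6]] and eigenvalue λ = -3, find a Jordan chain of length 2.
v_1 = [[0, 1, 0, 0]]^T, v_2 = [[1, 2, -3, 2]]^T

We seek v_1 ∈ ker((A + 3I)^2) \ ker(A + 3I), then set v_{i+1} = (A + 3I) v_i.

One such chain is v_1 = [[0, 1, 0, 0]]^T, v_2 = [[1, 2, -3, 2]]^T. Check: (A + 3I) v_2 = [[0, 0, 0, 0]]^T = 0.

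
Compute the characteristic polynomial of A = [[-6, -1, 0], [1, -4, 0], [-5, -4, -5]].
χ_A(x) = (x + 5)^3

xI - A = [[x + 6, 1, 0], [-1, x + 4, 0], [5, 4, x + 5]].

Expanding det(xI - A) along the first row:
det(xI - A) = + (x + 6)·det([[x + 4, 0], [4, x + 5]]) - (1)·det([[-1, 0], [5, x + 5]]) + (0)·det([[-1, x + 4], [5, 4]]).

Evaluating gives χ_A(x) = x^3 + 15x^2 + 75x + 125 = (x + 5)^3.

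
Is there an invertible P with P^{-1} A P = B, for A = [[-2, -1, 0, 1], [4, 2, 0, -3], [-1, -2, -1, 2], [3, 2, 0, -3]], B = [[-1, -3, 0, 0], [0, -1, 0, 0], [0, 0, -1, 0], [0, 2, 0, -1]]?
No.

Both have characteristic polynomial (x + 1)^4, but the minimal polynomial of A is (x + 1)^3 while the minimal polynomial of B is (x + 1)^2. The minimal polynomial is a similarity invariant, so A and B are not similar.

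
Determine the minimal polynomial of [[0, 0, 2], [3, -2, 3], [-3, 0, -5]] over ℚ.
m_A(x) = (x + 2)(x + 3)

The characteristic polynomial factors as (x + 2)^2(x + 3). The minimal polynomial is ∏(x - λ)^{k_λ} where k_λ is the size of the largest Jordan block at λ.

For λ = -3: rank(A + 3I) = 2, and the largest Jordan block has size 1 (the smallest k with rank((A + 3I)^k) = rank((A + 3I)^(k+1))).
For λ = -2: rank(A + 2I) = 1, and the largest Jordan block has size 1 (the smallest k with rank((A + 2I)^k) = rank((A + 2I)^(k+1))).

So m_A(x) = (x + 2)(x + 3).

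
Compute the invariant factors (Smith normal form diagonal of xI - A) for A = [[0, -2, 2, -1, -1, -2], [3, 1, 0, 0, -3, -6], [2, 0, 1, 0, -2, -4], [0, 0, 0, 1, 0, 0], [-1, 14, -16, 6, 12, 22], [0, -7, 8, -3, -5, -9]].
The Jordan structure of A has elementary divisors (x - 1)^3, (x - 1)^2, (x - 1). Arranging the block sizes at each eigenvalue in decreasing order and taking row products gives the invariant factors.

Invariant factors (smallest first, each dividing the next): x - 1, (x - 1)^2, (x - 1)^3.

Check: the last factor (x - 1)^3 is the minimal polynomial, and the product (x - 1)^6 is the characteristic polynomial.

x - 1, (x - 1)^2, (x - 1)^3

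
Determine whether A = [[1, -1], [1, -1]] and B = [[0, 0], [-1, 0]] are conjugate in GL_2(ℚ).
Two matrices over a field are similar if and only if they have the same invariant factors.

Both A and B have characteristic polynomial x^2 and minimal polynomial x^2. Computing further, both have invariant factors x^2. Hence A and B are similar.

Yes.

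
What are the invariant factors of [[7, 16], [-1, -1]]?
The Jordan structure of A has elementary divisors (x - 3)^2. Arranging the block sizes at each eigenvalue in decreasing order and taking row products gives the invariant factors.

Invariant factors (smallest first, each dividing the next): (x - 3)^2.

Check: the last factor (x - 3)^2 is the minimal polynomial, and the product (x - 3)^2 is the characteristic polynomial.

(x - 3)^2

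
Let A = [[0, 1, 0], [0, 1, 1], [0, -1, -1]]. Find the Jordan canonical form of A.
The characteristic polynomial is det(xI - A) = x^3, so the eigenvalues are 0 (algebraic multiplicity 3).

For λ = 0: rank(A) = 2, rank(A^2) = 1, rank(A^3) = 0. The eigenspace has dimension 3 - 2 = 1, so there is 1 Jordan block; the rank sequence gives block sizes [3].

Assembling the blocks gives the Jordan form J above.

J = [[0, 1, 0], [0, 0, 1], [0, 0, 0]]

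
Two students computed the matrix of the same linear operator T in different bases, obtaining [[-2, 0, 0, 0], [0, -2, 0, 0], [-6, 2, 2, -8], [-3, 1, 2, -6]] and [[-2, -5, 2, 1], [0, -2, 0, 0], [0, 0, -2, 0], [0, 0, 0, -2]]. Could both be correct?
Yes.

Two matrices over a field are similar if and only if they have the same invariant factors.

Both A and B have characteristic polynomial (x + 2)^4 and minimal polynomial (x + 2)^2. Computing further, both have invariant factors x + 2, x + 2, (x + 2)^2. Hence A and B are similar.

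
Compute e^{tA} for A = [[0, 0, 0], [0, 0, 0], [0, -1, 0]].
e^{tA} = [[1, 0, 0], [0, 1, 0], [0, -t, 1]]

A has Jordan form J = [[0, 1, 0], [0, 0, 0], [0, 0, 0]] with A = PJP^{-1}, so e^{tA} = P e^{tJ} P^{-1}.

For a Jordan block J_k(λ), e^{tJ_k(λ)} = e^{λt} · (I + tN + t^2 N^2/2! + ... + t^{k-1} N^{k-1}/(k-1)!) where N is the nilpotent superdiagonal part.

Assembling the blocks and conjugating back gives the entries of e^{tA} as shown above.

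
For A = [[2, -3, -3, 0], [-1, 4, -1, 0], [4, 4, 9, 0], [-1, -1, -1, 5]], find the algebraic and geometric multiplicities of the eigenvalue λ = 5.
algebraic multiplicity 4, geometric multiplicity 3

The characteristic polynomial is (x - 5)^4, so the factor x - 5 appears with exponent 4: the algebraic multiplicity is 4.

rank(A - 5I) = 1, so the eigenspace has dimension 4 - 1 = 3: the geometric multiplicity is 3.

Since 3 < 4, A is not diagonalizable.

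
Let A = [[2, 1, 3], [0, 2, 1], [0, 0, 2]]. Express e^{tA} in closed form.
e^{tA} = [[e^{2*t}, t*e^{2*t}, t*(t + 6)*e^{2*t}/2], [0, e^{2*t}, t*e^{2*t}], [0, 0, e^{2*t}]]

A has Jordan form J = [[2, 1, 0], [0, 2, 1], [0, 0, 2]] with A = PJP^{-1}, so e^{tA} = P e^{tJ} P^{-1}.

For a Jordan block J_k(λ), e^{tJ_k(λ)} = e^{λt} · (I + tN + t^2 N^2/2! + ... + t^{k-1} N^{k-1}/(k-1)!) where N is the nilpotent superdiagonal part.

Assembling the blocks and conjugating back gives the entries of e^{tA} as shown above.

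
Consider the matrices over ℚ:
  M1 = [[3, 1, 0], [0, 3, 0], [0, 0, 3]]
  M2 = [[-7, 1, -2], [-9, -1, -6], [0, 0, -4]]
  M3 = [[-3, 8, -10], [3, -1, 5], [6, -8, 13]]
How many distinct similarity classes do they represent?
Characteristic polynomials: χ_{M1} = (x - 3)^3, χ_{M2} = (x + 4)^3, χ_{M3} = (x - 3)^3.

{M1, M3}: invariant factors x - 3, (x - 3)^2.

{M2}: invariant factors x + 4, (x + 4)^2.

Matrices are similar if and only if their invariant-factor lists agree; the partition into similarity classes is {M1, M3}, {M2}.

2 classes: {M1, M3}, {M2}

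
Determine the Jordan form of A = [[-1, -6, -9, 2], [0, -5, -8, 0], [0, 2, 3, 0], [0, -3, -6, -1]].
J = [[-1, 1, 0, 0], [0, -1, 0, 0], [0, 0, -1, 1], [0, 0, 0, -1]]

The characteristic polynomial is det(xI - A) = (x + 1)^4, so the eigenvalues are -1 (algebraic multiplicity 4).

For λ = -1: rank(A + I) = 2, rank((A + I)^2) = 0. The eigenspace has dimension 4 - 2 = 2, so there are 2 Jordan blocks; the rank sequence gives block sizes [2, 2].

Assembling the blocks gives the Jordan form J above.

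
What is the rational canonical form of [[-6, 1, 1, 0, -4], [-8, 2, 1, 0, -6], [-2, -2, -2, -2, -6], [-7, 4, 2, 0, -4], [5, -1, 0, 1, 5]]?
The invariant factors of A (the non-unit diagonal entries of the Smith normal form of xI - A over ℚ[x]) are (x - 1)(x + 2)(x^3 + 2x + 4), each dividing the next. The characteristic polynomial is their product, (x - 1)(x + 2)(x^3 + 2x + 4).

The rational canonical form is the block-diagonal matrix of companion matrices C(f_i):
R = [[0, 0, 0, 0, 8], [1, 0, 0, 0, 0], [0, 1, 0, 0, -6], [0, 0, 1, 0, 0], [0, 0, 0, 1, -1]].

Note the characteristic polynomial does not split into linear factors over ℚ, so A has no Jordan form over ℚ; the rational canonical form exists over any field.

R = [[0, 0, 0, 0, 8], [1, 0, 0, 0, 0], [0, 1, 0, 0, -6], [0, 0, 1, 0, 0], [0, 0, 0, 1, -1]]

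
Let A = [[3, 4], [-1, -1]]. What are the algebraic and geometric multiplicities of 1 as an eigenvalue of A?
The characteristic polynomial is (x - 1)^2, so the factor x - 1 appears with exponent 2: the algebraic multiplicity is 2.

rank(A - I) = 1, so the eigenspace has dimension 2 - 1 = 1: the geometric multiplicity is 1.

Since 1 < 2, A is not diagonalizable.

algebraic multiplicity 2, geometric multiplicity 1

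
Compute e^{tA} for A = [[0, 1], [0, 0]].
A has Jordan form J = [[0, 1], [0, 0]] with A = PJP^{-1}, so e^{tA} = P e^{tJ} P^{-1}.

For a Jordan block J_k(λ), e^{tJ_k(λ)} = e^{λt} · (I + tN + t^2 N^2/2! + ... + t^{k-1} N^{k-1}/(k-1)!) where N is the nilpotent superdiagonal part.

Assembling the blocks and conjugating back gives the entries of e^{tA} as shown above.

e^{tA} = [[1, t], [0, 1]]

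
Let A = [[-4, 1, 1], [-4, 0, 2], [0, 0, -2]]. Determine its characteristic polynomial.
χ_A(x) = (x + 2)^3

xI - A = [[x + 4, -1, -1], [4, x, -2], [0, 0, x + 2]].

Expanding det(xI - A) along the first row:
det(xI - A) = + (x + 4)·det([[x, -2], [0, x + 2]]) - (-1)·det([[4, -2], [0, x + 2]]) + (-1)·det([[4, x], [0, 0]]).

Evaluating gives χ_A(x) = x^3 + 6x^2 + 12x + 8 = (x + 2)^3.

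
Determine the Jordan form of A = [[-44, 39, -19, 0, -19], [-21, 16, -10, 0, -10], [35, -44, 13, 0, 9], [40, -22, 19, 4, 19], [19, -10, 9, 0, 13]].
J = [[-5, 1, 0, 0, 0], [0, -5, 0, 0, 0], [0, 0, 4, 1, 0], [0, 0, 0, 4, 0], [0, 0, 0, 0, 4]]

The characteristic polynomial is det(xI - A) = (x - 4)^3(x + 5)^2, so the eigenvalues are -5 (algebraic multiplicity 2), 4 (algebraic multiplicity 3).

For λ = -5: rank(A + 5I) = 4, rank((A + 5I)^2) = 3. The eigenspace has dimension 5 - 4 = 1, so there is 1 Jordan block; the rank sequence gives block sizes [2].

For λ = 4: rank(A - 4I) = 3, rank((A - 4I)^2) = 2. The eigenspace has dimension 5 - 3 = 2, so there are 2 Jordan blocks; the rank sequence gives block sizes [2, 1].

Assembling the blocks gives the Jordan form J above.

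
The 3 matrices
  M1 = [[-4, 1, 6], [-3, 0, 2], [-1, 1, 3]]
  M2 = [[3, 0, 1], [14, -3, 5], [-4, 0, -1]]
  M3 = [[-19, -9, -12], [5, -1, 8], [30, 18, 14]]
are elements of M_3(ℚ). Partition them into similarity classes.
2 classes: {M1, M2}, {M3}

Characteristic polynomials: χ_{M1} = (x - 1)^2(x + 3), χ_{M2} = (x - 1)^2(x + 3), χ_{M3} = (x - 2)(x + 4)^2.

{M1, M2}: invariant factors (x - 1)^2(x + 3).

{M3}: invariant factors (x - 2)(x + 4)^2.

Matrices are similar if and only if their invariant-factor lists agree; the partition into similarity classes is {M1, M2}, {M3}.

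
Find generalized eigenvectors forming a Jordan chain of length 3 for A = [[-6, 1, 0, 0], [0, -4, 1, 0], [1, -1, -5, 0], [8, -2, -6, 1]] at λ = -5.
v_1 = [[0, 0, 1, 1]]^T, v_2 = [[0, 1, 0, 0]]^T, v_3 = [[1, 1, -1, -2]]^T

We seek v_1 ∈ ker((A + 5I)^3) \ ker((A + 5I)^2), then set v_{i+1} = (A + 5I) v_i.

One such chain is v_1 = [[0, 0, 1, 1]]^T, v_2 = [[0, 1, 0, 0]]^T, v_3 = [[1, 1, -1, -2]]^T. Check: (A + 5I) v_3 = [[0, 0, 0, 0]]^T = 0.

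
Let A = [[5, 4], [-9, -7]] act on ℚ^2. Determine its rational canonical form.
R = [[0, -1], [1, -2]]

The invariant factors of A (the non-unit diagonal entries of the Smith normal form of xI - A over ℚ[x]) are (x + 1)^2, each dividing the next. The characteristic polynomial is their product, (x + 1)^2.

The rational canonical form is the block-diagonal matrix of companion matrices C(f_i):
R = [[0, -1], [1, -2]].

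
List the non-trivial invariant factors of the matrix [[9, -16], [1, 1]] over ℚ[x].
The Jordan structure of A has elementary divisors (x - 5)^2. Arranging the block sizes at each eigenvalue in decreasing order and taking row products gives the invariant factors.

Invariant factors (smallest first, each dividing the next): (x - 5)^2.

Check: the last factor (x - 5)^2 is the minimal polynomial, and the product (x - 5)^2 is the characteristic polynomial.

(x - 5)^2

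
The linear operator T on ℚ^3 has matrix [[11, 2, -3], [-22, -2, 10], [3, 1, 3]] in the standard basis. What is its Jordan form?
J = [[4, 1, 0], [0, 4, 1], [0, 0, 4]]

The characteristic polynomial is det(xI - A) = (x - 4)^3, so the eigenvalues are 4 (algebraic multiplicity 3).

For λ = 4: rank(A - 4I) = 2, rank((A - 4I)^2) = 1, rank((A - 4I)^3) = 0. The eigenspace has dimension 3 - 2 = 1, so there is 1 Jordan block; the rank sequence gives block sizes [3].

Assembling the blocks gives the Jordan form J above.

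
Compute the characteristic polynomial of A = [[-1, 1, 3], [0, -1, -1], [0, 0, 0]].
χ_A(x) = x(x + 1)^2

xI - A = [[x + 1, -1, -3], [0, x + 1, 1], [0, 0, x]].

Expanding det(xI - A) along the first row:
det(xI - A) = + (x + 1)·det([[x + 1, 1], [0, x]]) - (-1)·det([[0, 1], [0, x]]) + (-3)·det([[0, x + 1], [0, 0]]).

Evaluating gives χ_A(x) = x^3 + 2x^2 + x = x(x + 1)^2.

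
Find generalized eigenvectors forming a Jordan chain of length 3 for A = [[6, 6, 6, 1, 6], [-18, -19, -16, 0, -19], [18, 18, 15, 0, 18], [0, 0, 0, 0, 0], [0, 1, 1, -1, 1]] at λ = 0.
We seek v_1 ∈ ker(A^3) \ ker(A^2), then set v_{i+1} = A v_i.

One such chain is v_1 = [[0, 2, 0, 1, -2]]^T, v_2 = [[1, 0, 0, 0, -1]]^T, v_3 = [[0, 1, 0, 0, -1]]^T. Check: A v_3 = [[0, 0, 0, 0, 0]]^T = 0.

v_1 = [[0, 2, 0, 1, -2]]^T, v_2 = [[1, 0, 0, 0, -1]]^T, v_3 = [[0, 1, 0, 0, -1]]^T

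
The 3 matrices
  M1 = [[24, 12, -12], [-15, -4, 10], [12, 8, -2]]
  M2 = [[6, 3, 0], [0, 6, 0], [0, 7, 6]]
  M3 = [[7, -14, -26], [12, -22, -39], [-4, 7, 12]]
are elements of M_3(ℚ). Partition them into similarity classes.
Characteristic polynomials: χ_{M1} = (x - 6)^3, χ_{M2} = (x - 6)^3, χ_{M3} = (x + 1)^3.

{M1, M2}: invariant factors x - 6, (x - 6)^2.

{M3}: invariant factors x + 1, (x + 1)^2.

Matrices are similar if and only if their invariant-factor lists agree; the partition into similarity classes is {M1, M2}, {M3}.

2 classes: {M1, M2}, {M3}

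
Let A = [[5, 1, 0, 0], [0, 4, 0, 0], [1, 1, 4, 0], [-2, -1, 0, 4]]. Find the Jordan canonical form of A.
The characteristic polynomial is det(xI - A) = (x - 5)(x - 4)^3, so the eigenvalues are 4 (algebraic multiplicity 3), 5 (algebraic multiplicity 1).

For λ = 4: rank(A - 4I) = 2, rank((A - 4I)^2) = 1. The eigenspace has dimension 4 - 2 = 2, so there are 2 Jordan blocks; the rank sequence gives block sizes [2, 1].

For λ = 5: algebraic multiplicity 1 gives one 1×1 block.

Assembling the blocks gives the Jordan form J above.

J = [[4, 1, 0, 0], [0, 4, 0, 0], [0, 0, 4, 0], [0, 0, 0, 5]]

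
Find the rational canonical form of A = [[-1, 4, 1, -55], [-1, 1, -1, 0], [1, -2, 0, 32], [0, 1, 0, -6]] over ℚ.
The invariant factors of A (the non-unit diagonal entries of the Smith normal form of xI - A over ℚ[x]) are (x - 1)^2(x + 3)(x + 5), each dividing the next. The characteristic polynomial is their product, (x - 1)^2(x + 3)(x + 5).

The rational canonical form is the block-diagonal matrix of companion matrices C(f_i):
R = [[0, 0, 0, -15], [1, 0, 0, 22], [0, 1, 0, 0], [0, 0, 1, -6]].

R = [[0, 0, 0, -15], [1, 0, 0, 22], [0, 1, 0, 0], [0, 0, 1, -6]]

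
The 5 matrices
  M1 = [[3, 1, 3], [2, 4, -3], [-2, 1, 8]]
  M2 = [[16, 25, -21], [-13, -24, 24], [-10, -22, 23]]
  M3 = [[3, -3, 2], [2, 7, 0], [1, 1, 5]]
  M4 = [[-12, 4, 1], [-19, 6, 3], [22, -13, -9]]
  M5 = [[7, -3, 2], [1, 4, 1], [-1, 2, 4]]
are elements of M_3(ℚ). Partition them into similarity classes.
3 classes: {M1}, {M2, M3, M5}, {M4}

Characteristic polynomials: χ_{M1} = (x - 5)^3, χ_{M2} = (x - 5)^3, χ_{M3} = (x - 5)^3, χ_{M4} = (x + 5)^3, χ_{M5} = (x - 5)^3.

{M1}: invariant factors x - 5, (x - 5)^2.

{M2, M3, M5}: invariant factors (x - 5)^3.

{M4}: invariant factors (x + 5)^3.

Matrices are similar if and only if their invariant-factor lists agree; the partition into similarity classes is {M1}, {M2, M3, M5}, {M4}.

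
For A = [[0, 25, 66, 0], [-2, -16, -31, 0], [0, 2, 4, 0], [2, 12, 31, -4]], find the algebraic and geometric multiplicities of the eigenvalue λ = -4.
The characteristic polynomial is (x + 4)^4, so the factor x + 4 appears with exponent 4: the algebraic multiplicity is 4.

rank(A + 4I) = 2, so the eigenspace has dimension 4 - 2 = 2: the geometric multiplicity is 2.

Since 2 < 4, A is not diagonalizable.

algebraic multiplicity 4, geometric multiplicity 2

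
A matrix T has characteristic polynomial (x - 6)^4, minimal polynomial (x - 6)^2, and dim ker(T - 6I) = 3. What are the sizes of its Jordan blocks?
Jordan blocks: (6, 2), (6, 1), (6, 1)

λ = 6: algebraic multiplicity 4 (exponent in χ_T), largest block size 2 (exponent in m_T), 3 blocks (geometric multiplicity). These force block sizes [2, 1, 1].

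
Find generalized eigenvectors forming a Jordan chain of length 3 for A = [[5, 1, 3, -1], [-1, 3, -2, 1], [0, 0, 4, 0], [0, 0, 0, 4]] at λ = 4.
We seek v_1 ∈ ker((A - 4I)^3) \ ker((A - 4I)^2), then set v_{i+1} = (A - 4I) v_i.

One such chain is v_1 = [[-1, -1, 1, 1]]^T, v_2 = [[0, 1, 0, 0]]^T, v_3 = [[1, -1, 0, 0]]^T. Check: (A - 4I) v_3 = [[0, 0, 0, 0]]^T = 0.

v_1 = [[-1, -1, 1, 1]]^T, v_2 = [[0, 1, 0, 0]]^T, v_3 = [[1, -1, 0, 0]]^T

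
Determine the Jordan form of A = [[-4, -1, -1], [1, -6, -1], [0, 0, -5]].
J = [[-5, 1, 0], [0, -5, 0], [0, 0, -5]]

The characteristic polynomial is det(xI - A) = (x + 5)^3, so the eigenvalues are -5 (algebraic multiplicity 3).

For λ = -5: rank(A + 5I) = 1, rank((A + 5I)^2) = 0. The eigenspace has dimension 3 - 1 = 2, so there are 2 Jordan blocks; the rank sequence gives block sizes [2, 1].

Assembling the blocks gives the Jordan form J above.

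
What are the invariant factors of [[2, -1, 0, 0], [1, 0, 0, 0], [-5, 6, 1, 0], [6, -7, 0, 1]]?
The Jordan structure of A has elementary divisors (x - 1)^3, (x - 1). Arranging the block sizes at each eigenvalue in decreasing order and taking row products gives the invariant factors.

Invariant factors (smallest first, each dividing the next): x - 1, (x - 1)^3.

Check: the last factor (x - 1)^3 is the minimal polynomial, and the product (x - 1)^4 is the characteristic polynomial.

x - 1, (x - 1)^3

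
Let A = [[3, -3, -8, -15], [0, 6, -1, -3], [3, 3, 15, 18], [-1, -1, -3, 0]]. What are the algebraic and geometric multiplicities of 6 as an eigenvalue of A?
The characteristic polynomial is (x - 6)^4, so the factor x - 6 appears with exponent 4: the algebraic multiplicity is 4.

rank(A - 6I) = 2, so the eigenspace has dimension 4 - 2 = 2: the geometric multiplicity is 2.

Since 2 < 4, A is not diagonalizable.

algebraic multiplicity 4, geometric multiplicity 2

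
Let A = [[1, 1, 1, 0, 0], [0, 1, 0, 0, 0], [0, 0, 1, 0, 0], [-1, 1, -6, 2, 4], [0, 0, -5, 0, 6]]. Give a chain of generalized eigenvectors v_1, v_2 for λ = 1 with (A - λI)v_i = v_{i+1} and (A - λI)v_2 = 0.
v_1 = [[0, 1, 0, 0, 0]]^T, v_2 = [[1, 0, 0, 1, 0]]^T

We seek v_1 ∈ ker((A - I)^2) \ ker(A - I), then set v_{i+1} = (A - I) v_i.

One such chain is v_1 = [[0, 1, 0, 0, 0]]^T, v_2 = [[1, 0, 0, 1, 0]]^T. Check: (A - I) v_2 = [[0, 0, 0, 0, 0]]^T = 0.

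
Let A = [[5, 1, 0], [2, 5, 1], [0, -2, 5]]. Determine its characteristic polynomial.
χ_A(x) = (x - 5)^3

xI - A = [[x - 5, -1, 0], [-2, x - 5, -1], [0, 2, x - 5]].

Expanding det(xI - A) along the first row:
det(xI - A) = + (x - 5)·det([[x - 5, -1], [2, x - 5]]) - (-1)·det([[-2, -1], [0, x - 5]]) + (0)·det([[-2, x - 5], [0, 2]]).

Evaluating gives χ_A(x) = x^3 - 15x^2 + 75x - 125 = (x - 5)^3.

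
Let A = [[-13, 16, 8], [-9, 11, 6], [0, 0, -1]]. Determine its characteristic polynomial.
χ_A(x) = (x + 1)^3

xI - A = [[x + 13, -16, -8], [9, x - 11, -6], [0, 0, x + 1]].

Expanding det(xI - A) along the first row:
det(xI - A) = + (x + 13)·det([[x - 11, -6], [0, x + 1]]) - (-16)·det([[9, -6], [0, x + 1]]) + (-8)·det([[9, x - 11], [0, 0]]).

Evaluating gives χ_A(x) = x^3 + 3x^2 + 3x + 1 = (x + 1)^3.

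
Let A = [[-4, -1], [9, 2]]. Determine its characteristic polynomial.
xI - A = [[x + 4, 1], [-9, x - 2]].

Expanding det(xI - A) along the first row:
det(xI - A) = + (x + 4)·det([[x - 2]]) - (1)·det([[-9]]).

Evaluating gives χ_A(x) = x^2 + 2x + 1 = (x + 1)^2.

χ_A(x) = (x + 1)^2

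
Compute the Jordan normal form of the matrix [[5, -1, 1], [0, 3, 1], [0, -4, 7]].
The characteristic polynomial is det(xI - A) = (x - 5)^3, so the eigenvalues are 5 (algebraic multiplicity 3).

For λ = 5: rank(A - 5I) = 2, rank((A - 5I)^2) = 1, rank((A - 5I)^3) = 0. The eigenspace has dimension 3 - 2 = 1, so there is 1 Jordan block; the rank sequence gives block sizes [3].

Assembling the blocks gives the Jordan form J above.

J = [[5, 1, 0], [0, 5, 1], [0, 0, 5]]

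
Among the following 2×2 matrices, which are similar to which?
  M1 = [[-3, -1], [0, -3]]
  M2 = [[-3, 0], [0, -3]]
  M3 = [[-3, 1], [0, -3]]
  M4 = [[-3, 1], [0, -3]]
Characteristic polynomials: χ_{M1} = (x + 3)^2, χ_{M2} = (x + 3)^2, χ_{M3} = (x + 3)^2, χ_{M4} = (x + 3)^2.

{M1, M3, M4}: invariant factors (x + 3)^2.

{M2}: invariant factors x + 3, x + 3.

Matrices are similar if and only if their invariant-factor lists agree; the partition into similarity classes is {M1, M3, M4}, {M2}.

2 classes: {M1, M3, M4}, {M2}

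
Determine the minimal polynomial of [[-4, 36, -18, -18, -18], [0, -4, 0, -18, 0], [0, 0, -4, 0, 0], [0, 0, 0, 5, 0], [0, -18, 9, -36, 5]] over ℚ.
m_A(x) = (x - 5)(x + 4)

The characteristic polynomial factors as (x - 5)^2(x + 4)^3. The minimal polynomial is ∏(x - λ)^{k_λ} where k_λ is the size of the largest Jordan block at λ.

For λ = -4: rank(A + 4I) = 2, and the largest Jordan block has size 1 (the smallest k with rank((A + 4I)^k) = rank((A + 4I)^(k+1))).
For λ = 5: rank(A - 5I) = 3, and the largest Jordan block has size 1 (the smallest k with rank((A - 5I)^k) = rank((A - 5I)^(k+1))).

So m_A(x) = (x - 5)(x + 4).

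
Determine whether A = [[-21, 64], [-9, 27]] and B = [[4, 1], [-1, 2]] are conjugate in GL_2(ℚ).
Yes.

Two matrices over a field are similar if and only if they have the same invariant factors.

Both A and B have characteristic polynomial (x - 3)^2 and minimal polynomial (x - 3)^2. Computing further, both have invariant factors (x - 3)^2. Hence A and B are similar.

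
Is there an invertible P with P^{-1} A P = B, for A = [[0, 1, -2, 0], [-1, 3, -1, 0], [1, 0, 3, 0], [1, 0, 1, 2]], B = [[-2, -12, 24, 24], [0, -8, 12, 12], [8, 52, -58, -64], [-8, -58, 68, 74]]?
trace(A) = 8 but trace(B) = 6. The trace is a similarity invariant, so A and B are not similar.

No.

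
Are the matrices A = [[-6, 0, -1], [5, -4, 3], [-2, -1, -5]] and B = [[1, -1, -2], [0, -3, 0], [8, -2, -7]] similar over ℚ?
trace(A) = -15 but trace(B) = -9. The trace is a similarity invariant, so A and B are not similar.

No.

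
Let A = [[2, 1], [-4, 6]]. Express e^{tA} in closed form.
e^{tA} = [[(1 - 2*t)*e^{4*t}, t*e^{4*t}], [-4*t*e^{4*t}, (2*t + 1)*e^{4*t}]]

A has Jordan form J = [[4, 1], [0, 4]] with A = PJP^{-1}, so e^{tA} = P e^{tJ} P^{-1}.

For a Jordan block J_k(λ), e^{tJ_k(λ)} = e^{λt} · (I + tN + t^2 N^2/2! + ... + t^{k-1} N^{k-1}/(k-1)!) where N is the nilpotent superdiagonal part.

Assembling the blocks and conjugating back gives the entries of e^{tA} as shown above.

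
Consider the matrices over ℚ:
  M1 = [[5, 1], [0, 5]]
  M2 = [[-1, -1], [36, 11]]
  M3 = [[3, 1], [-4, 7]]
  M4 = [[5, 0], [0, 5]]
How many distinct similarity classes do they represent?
Characteristic polynomials: χ_{M1} = (x - 5)^2, χ_{M2} = (x - 5)^2, χ_{M3} = (x - 5)^2, χ_{M4} = (x - 5)^2.

{M1, M2, M3}: invariant factors (x - 5)^2.

{M4}: invariant factors x - 5, x - 5.

Matrices are similar if and only if their invariant-factor lists agree; the partition into similarity classes is {M1, M2, M3}, {M4}.

2 classes: {M1, M2, M3}, {M4}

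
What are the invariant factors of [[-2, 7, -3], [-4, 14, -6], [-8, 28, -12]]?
x, x^2

The Jordan structure of A has elementary divisors x^2, x. Arranging the block sizes at each eigenvalue in decreasing order and taking row products gives the invariant factors.

Invariant factors (smallest first, each dividing the next): x, x^2.

Check: the last factor x^2 is the minimal polynomial, and the product x^3 is the characteristic polynomial.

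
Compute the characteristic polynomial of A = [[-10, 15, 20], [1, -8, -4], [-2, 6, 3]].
χ_A(x) = (x + 5)^3

xI - A = [[x + 10, -15, -20], [-1, x + 8, 4], [2, -6, x - 3]].

Expanding det(xI - A) along the first row:
det(xI - A) = + (x + 10)·det([[x + 8, 4], [-6, x - 3]]) - (-15)·det([[-1, 4], [2, x - 3]]) + (-20)·det([[-1, x + 8], [2, -6]]).

Evaluating gives χ_A(x) = x^3 + 15x^2 + 75x + 125 = (x + 5)^3.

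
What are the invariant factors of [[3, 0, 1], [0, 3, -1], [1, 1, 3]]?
The Jordan structure of A has elementary divisors (x - 3)^3. Arranging the block sizes at each eigenvalue in decreasing order and taking row products gives the invariant factors.

Invariant factors (smallest first, each dividing the next): (x - 3)^3.

Check: the last factor (x - 3)^3 is the minimal polynomial, and the product (x - 3)^3 is the characteristic polynomial.

(x - 3)^3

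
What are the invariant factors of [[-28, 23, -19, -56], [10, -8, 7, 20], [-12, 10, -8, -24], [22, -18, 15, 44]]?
The Jordan structure of A has elementary divisors x^3, x. Arranging the block sizes at each eigenvalue in decreasing order and taking row products gives the invariant factors.

Invariant factors (smallest first, each dividing the next): x, x^3.

Check: the last factor x^3 is the minimal polynomial, and the product x^4 is the characteristic polynomial.

x, x^3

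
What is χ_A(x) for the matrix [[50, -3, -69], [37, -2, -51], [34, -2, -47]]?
xI - A = [[x - 50, 3, 69], [-37, x + 2, 51], [-34, 2, x + 47]].

Expanding det(xI - A) along the first row:
det(xI - A) = + (x - 50)·det([[x + 2, 51], [2, x + 47]]) - (3)·det([[-37, 51], [-34, x + 47]]) + (69)·det([[-37, x + 2], [-34, 2]]).

Evaluating gives χ_A(x) = x^3 - x^2 - x + 1 = (x - 1)^2(x + 1).

χ_A(x) = (x - 1)^2(x + 1)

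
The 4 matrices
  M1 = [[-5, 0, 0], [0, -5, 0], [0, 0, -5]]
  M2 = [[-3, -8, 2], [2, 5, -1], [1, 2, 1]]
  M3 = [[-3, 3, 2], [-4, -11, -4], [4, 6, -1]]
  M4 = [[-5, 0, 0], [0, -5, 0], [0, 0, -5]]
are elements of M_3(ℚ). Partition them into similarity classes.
Characteristic polynomials: χ_{M1} = (x + 5)^3, χ_{M2} = (x - 1)^3, χ_{M3} = (x + 5)^3, χ_{M4} = (x + 5)^3.

{M1, M4}: invariant factors x + 5, x + 5, x + 5.

{M2}: invariant factors (x - 1)^3.

{M3}: invariant factors x + 5, (x + 5)^2.

Matrices are similar if and only if their invariant-factor lists agree; the partition into similarity classes is {M1, M4}, {M2}, {M3}.

3 classes: {M1, M4}, {M2}, {M3}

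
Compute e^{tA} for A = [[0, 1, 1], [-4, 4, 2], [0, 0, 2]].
A has Jordan form J = [[2, 1, 0], [0, 2, 0], [0, 0, 2]] with A = PJP^{-1}, so e^{tA} = P e^{tJ} P^{-1}.

For a Jordan block J_k(λ), e^{tJ_k(λ)} = e^{λt} · (I + tN + t^2 N^2/2! + ... + t^{k-1} N^{k-1}/(k-1)!) where N is the nilpotent superdiagonal part.

Assembling the blocks and conjugating back gives the entries of e^{tA} as shown above.

e^{tA} = [[(1 - 2*t)*e^{2*t}, t*e^{2*t}, t*e^{2*t}], [-4*t*e^{2*t}, (2*t + 1)*e^{2*t}, 2*t*e^{2*t}], [0, 0, e^{2*t}]]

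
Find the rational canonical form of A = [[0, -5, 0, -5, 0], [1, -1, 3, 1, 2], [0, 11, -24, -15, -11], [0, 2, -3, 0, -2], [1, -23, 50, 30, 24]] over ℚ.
The invariant factors of A (the non-unit diagonal entries of the Smith normal form of xI - A over ℚ[x]) are x^2 - x + 5, (x + 3)(x^2 - x + 5), each dividing the next. The characteristic polynomial is their product, (x + 3)(x^2 - x + 5)^2.

The rational canonical form is the block-diagonal matrix of companion matrices C(f_i):
R = [[0, -5, 0, 0, 0], [1, 1, 0, 0, 0], [0, 0, 0, 0, -15], [0, 0, 1, 0, -2], [0, 0, 0, 1, -2]].

Note the characteristic polynomial does not split into linear factors over ℚ, so A has no Jordan form over ℚ; the rational canonical form exists over any field.

R = [[0, -5, 0, 0, 0], [1, 1, 0, 0, 0], [0, 0, 0, 0, -15], [0, 0, 1, 0, -2], [0, 0, 0, 1, -2]]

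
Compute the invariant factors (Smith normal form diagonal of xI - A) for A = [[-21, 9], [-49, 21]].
The Jordan structure of A has elementary divisors x^2. Arranging the block sizes at each eigenvalue in decreasing order and taking row products gives the invariant factors.

Invariant factors (smallest first, each dividing the next): x^2.

Check: the last factor x^2 is the minimal polynomial, and the product x^2 is the characteristic polynomial.

x^2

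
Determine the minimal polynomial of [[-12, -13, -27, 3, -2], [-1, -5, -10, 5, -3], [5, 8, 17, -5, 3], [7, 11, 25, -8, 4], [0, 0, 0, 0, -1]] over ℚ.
The characteristic polynomial factors as (x + 1)^3(x + 3)^2. The minimal polynomial is ∏(x - λ)^{k_λ} where k_λ is the size of the largest Jordan block at λ.

For λ = -3: rank(A + 3I) = 4, and the largest Jordan block has size 2 (the smallest k with rank((A + 3I)^k) = rank((A + 3I)^(k+1))).
For λ = -1: rank(A + I) = 3, and the largest Jordan block has size 2 (the smallest k with rank((A + I)^k) = rank((A + I)^(k+1))).

So m_A(x) = (x + 1)^2(x + 3)^2.

m_A(x) = (x + 1)^2(x + 3)^2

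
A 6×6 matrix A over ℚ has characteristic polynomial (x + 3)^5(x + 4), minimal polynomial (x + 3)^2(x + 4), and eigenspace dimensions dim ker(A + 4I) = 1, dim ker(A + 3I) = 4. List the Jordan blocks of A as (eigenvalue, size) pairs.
λ = -4: algebraic multiplicity 1 (exponent in χ_A), largest block size 1 (exponent in m_A), 1 block (geometric multiplicity). This forces block sizes [1].
λ = -3: algebraic multiplicity 5 (exponent in χ_A), largest block size 2 (exponent in m_A), 4 blocks (geometric multiplicity). These force block sizes [2, 1, 1, 1].

Jordan blocks: (-4, 1), (-3, 2), (-3, 1), (-3, 1), (-3, 1)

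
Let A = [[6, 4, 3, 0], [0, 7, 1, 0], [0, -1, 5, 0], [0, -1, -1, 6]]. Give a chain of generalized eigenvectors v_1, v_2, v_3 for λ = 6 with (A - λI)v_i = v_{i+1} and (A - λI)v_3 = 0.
We seek v_1 ∈ ker((A - 6I)^3) \ ker((A - 6I)^2), then set v_{i+1} = (A - 6I) v_i.

One such chain is v_1 = [[0, 0, 1, 0]]^T, v_2 = [[3, 1, -1, -1]]^T, v_3 = [[1, 0, 0, 0]]^T. Check: (A - 6I) v_3 = [[0, 0, 0, 0]]^T = 0.

v_1 = [[0, 0, 1, 0]]^T, v_2 = [[3, 1, -1, -1]]^T, v_3 = [[1, 0, 0, 0]]^T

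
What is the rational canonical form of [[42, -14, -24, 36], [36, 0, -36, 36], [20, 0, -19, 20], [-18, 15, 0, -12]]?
R = [[6, 0, 0, 0], [0, 0, 0, -36], [0, 1, 0, 12], [0, 0, 1, 5]]

The invariant factors of A (the non-unit diagonal entries of the Smith normal form of xI - A over ℚ[x]) are x - 6, (x - 6)(x - 2)(x + 3), each dividing the next. The characteristic polynomial is their product, (x - 6)^2(x - 2)(x + 3).

The rational canonical form is the block-diagonal matrix of companion matrices C(f_i):
R = [[6, 0, 0, 0], [0, 0, 0, -36], [0, 1, 0, 12], [0, 0, 1, 5]].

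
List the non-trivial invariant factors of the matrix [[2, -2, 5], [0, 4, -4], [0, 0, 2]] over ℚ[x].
The Jordan structure of A has elementary divisors (x - 2)^2, (x - 4). Arranging the block sizes at each eigenvalue in decreasing order and taking row products gives the invariant factors.

Invariant factors (smallest first, each dividing the next): (x - 4)(x - 2)^2.

Check: the last factor (x - 4)(x - 2)^2 is the minimal polynomial, and the product (x - 4)(x - 2)^2 is the characteristic polynomial.

(x - 4)(x - 2)^2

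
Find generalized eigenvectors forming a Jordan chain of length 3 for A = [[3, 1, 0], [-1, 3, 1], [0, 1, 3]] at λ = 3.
We seek v_1 ∈ ker((A - 3I)^3) \ ker((A - 3I)^2), then set v_{i+1} = (A - 3I) v_i.

One such chain is v_1 = [[0, 0, 1]]^T, v_2 = [[0, 1, 0]]^T, v_3 = [[1, 0, 1]]^T. Check: (A - 3I) v_3 = [[0, 0, 0]]^T = 0.

v_1 = [[0, 0, 1]]^T, v_2 = [[0, 1, 0]]^T, v_3 = [[1, 0, 1]]^T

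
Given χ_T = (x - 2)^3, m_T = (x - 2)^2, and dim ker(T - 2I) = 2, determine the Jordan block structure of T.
Jordan blocks: (2, 2), (2, 1)

λ = 2: algebraic multiplicity 3 (exponent in χ_T), largest block size 2 (exponent in m_T), 2 blocks (geometric multiplicity). These force block sizes [2, 1].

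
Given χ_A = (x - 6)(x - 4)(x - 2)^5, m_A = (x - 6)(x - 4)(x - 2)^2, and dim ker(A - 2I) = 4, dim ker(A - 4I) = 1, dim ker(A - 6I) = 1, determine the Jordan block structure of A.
λ = 2: algebraic multiplicity 5 (exponent in χ_A), largest block size 2 (exponent in m_A), 4 blocks (geometric multiplicity). These force block sizes [2, 1, 1, 1].
λ = 4: algebraic multiplicity 1 (exponent in χ_A), largest block size 1 (exponent in m_A), 1 block (geometric multiplicity). This forces block sizes [1].
λ = 6: algebraic multiplicity 1 (exponent in χ_A), largest block size 1 (exponent in m_A), 1 block (geometric multiplicity). This forces block sizes [1].

Jordan blocks: (2, 2), (2, 1), (2, 1), (2, 1), (4, 1), (6, 1)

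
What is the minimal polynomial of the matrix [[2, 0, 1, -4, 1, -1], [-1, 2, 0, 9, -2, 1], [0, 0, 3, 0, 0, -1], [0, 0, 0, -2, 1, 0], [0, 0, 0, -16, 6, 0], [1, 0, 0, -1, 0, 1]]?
m_A(x) = (x - 2)^3

The characteristic polynomial factors as (x - 2)^6. The minimal polynomial is ∏(x - λ)^{k_λ} where k_λ is the size of the largest Jordan block at λ.

For λ = 2: rank(A - 2I) = 3, and the largest Jordan block has size 3 (the smallest k with rank((A - 2I)^k) = rank((A - 2I)^(k+1))).

So m_A(x) = (x - 2)^3.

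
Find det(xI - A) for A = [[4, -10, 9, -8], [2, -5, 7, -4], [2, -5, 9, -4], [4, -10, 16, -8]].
χ_A(x) = x^4

xI - A = [[x - 4, 10, -9, 8], [-2, x + 5, -7, 4], [-2, 5, x - 9, 4], [-4, 10, -16, x + 8]].

Expanding det(xI - A) along the first row:
det(xI - A) = + (x - 4)·det([[x + 5, -7, 4], [5, x - 9, 4], [10, -16, x + 8]]) - (10)·det([[-2, -7, 4], [-2, x - 9, 4], [-4, -16, x + 8]]) + (-9)·det([[-2, x + 5, 4], [-2, 5, 4], [-4, 10, x + 8]]) - (8)·det([[-2, x + 5, -7], [-2, 5, x - 9], [-4, 10, -16]]).

Evaluating gives χ_A(x) = x^4.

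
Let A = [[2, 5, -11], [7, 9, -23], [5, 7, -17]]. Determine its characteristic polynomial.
χ_A(x) = (x + 2)^3

xI - A = [[x - 2, -5, 11], [-7, x - 9, 23], [-5, -7, x + 17]].

Expanding det(xI - A) along the first row:
det(xI - A) = + (x - 2)·det([[x - 9, 23], [-7, x + 17]]) - (-5)·det([[-7, 23], [-5, x + 17]]) + (11)·det([[-7, x - 9], [-5, -7]]).

Evaluating gives χ_A(x) = x^3 + 6x^2 + 12x + 8 = (x + 2)^3.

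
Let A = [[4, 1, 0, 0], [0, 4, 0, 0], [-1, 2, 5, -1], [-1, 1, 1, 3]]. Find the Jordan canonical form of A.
The characteristic polynomial is det(xI - A) = (x - 4)^4, so the eigenvalues are 4 (algebraic multiplicity 4).

For λ = 4: rank(A - 4I) = 2, rank((A - 4I)^2) = 0. The eigenspace has dimension 4 - 2 = 2, so there are 2 Jordan blocks; the rank sequence gives block sizes [2, 2].

Assembling the blocks gives the Jordan form J above.

J = [[4, 1, 0, 0], [0, 4, 0, 0], [0, 0, 4, 1], [0, 0, 0, 4]]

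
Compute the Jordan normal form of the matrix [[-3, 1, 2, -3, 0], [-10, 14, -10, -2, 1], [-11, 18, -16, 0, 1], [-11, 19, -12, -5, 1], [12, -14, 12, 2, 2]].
J = [[-4, 1, 0, 0, 0], [0, -4, 1, 0, 0], [0, 0, -4, 0, 0], [0, 0, 0, 2, 1], [0, 0, 0, 0, 2]]

The characteristic polynomial is det(xI - A) = (x - 2)^2(x + 4)^3, so the eigenvalues are -4 (algebraic multiplicity 3), 2 (algebraic multiplicity 2).

For λ = -4: rank(A + 4I) = 4, rank((A + 4I)^2) = 3, rank((A + 4I)^3) = 2. The eigenspace has dimension 5 - 4 = 1, so there is 1 Jordan block; the rank sequence gives block sizes [3].

For λ = 2: rank(A - 2I) = 4, rank((A - 2I)^2) = 3. The eigenspace has dimension 5 - 4 = 1, so there is 1 Jordan block; the rank sequence gives block sizes [2].

Assembling the blocks gives the Jordan form J above.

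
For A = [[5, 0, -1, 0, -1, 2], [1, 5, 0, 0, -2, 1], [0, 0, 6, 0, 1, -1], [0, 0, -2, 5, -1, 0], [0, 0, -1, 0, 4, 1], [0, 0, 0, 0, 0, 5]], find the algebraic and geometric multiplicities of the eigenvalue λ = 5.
algebraic multiplicity 6, geometric multiplicity 2

The characteristic polynomial is (x - 5)^6, so the factor x - 5 appears with exponent 6: the algebraic multiplicity is 6.

rank(A - 5I) = 4, so the eigenspace has dimension 6 - 4 = 2: the geometric multiplicity is 2.

Since 2 < 6, A is not diagonalizable.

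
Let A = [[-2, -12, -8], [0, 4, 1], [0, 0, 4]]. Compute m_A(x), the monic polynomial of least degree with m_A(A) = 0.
m_A(x) = (x - 4)^2(x + 2)

The characteristic polynomial factors as (x - 4)^2(x + 2). The minimal polynomial is ∏(x - λ)^{k_λ} where k_λ is the size of the largest Jordan block at λ.

For λ = -2: rank(A + 2I) = 2, and the largest Jordan block has size 1 (the smallest k with rank((A + 2I)^k) = rank((A + 2I)^(k+1))).
For λ = 4: rank(A - 4I) = 2, and the largest Jordan block has size 2 (the smallest k with rank((A - 4I)^k) = rank((A - 4I)^(k+1))).

So m_A(x) = (x - 4)^2(x + 2).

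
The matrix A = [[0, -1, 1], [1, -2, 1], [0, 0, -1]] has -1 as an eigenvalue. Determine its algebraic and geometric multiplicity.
algebraic multiplicity 3, geometric multiplicity 2

The characteristic polynomial is (x + 1)^3, so the factor x + 1 appears with exponent 3: the algebraic multiplicity is 3.

rank(A + I) = 1, so the eigenspace has dimension 3 - 1 = 2: the geometric multiplicity is 2.

Since 2 < 3, A is not diagonalizable.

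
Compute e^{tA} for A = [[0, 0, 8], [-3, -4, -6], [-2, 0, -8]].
A has Jordan form J = [[-4, 1, 0], [0, -4, 0], [0, 0, -4]] with A = PJP^{-1}, so e^{tA} = P e^{tJ} P^{-1}.

For a Jordan block J_k(λ), e^{tJ_k(λ)} = e^{λt} · (I + tN + t^2 N^2/2! + ... + t^{k-1} N^{k-1}/(k-1)!) where N is the nilpotent superdiagonal part.

Assembling the blocks and conjugating back gives the entries of e^{tA} as shown above.

e^{tA} = [[(4*t + 1)*e^{-4*t}, 0, 8*t*e^{-4*t}], [-3*t*e^{-4*t}, e^{-4*t}, -6*t*e^{-4*t}], [-2*t*e^{-4*t}, 0, (1 - 4*t)*e^{-4*t}]]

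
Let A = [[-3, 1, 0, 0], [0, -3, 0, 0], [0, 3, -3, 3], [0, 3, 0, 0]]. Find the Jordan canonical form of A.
The characteristic polynomial is det(xI - A) = x(x + 3)^3, so the eigenvalues are -3 (algebraic multiplicity 3), 0 (algebraic multiplicity 1).

For λ = -3: rank(A + 3I) = 2, rank((A + 3I)^2) = 1. The eigenspace has dimension 4 - 2 = 2, so there are 2 Jordan blocks; the rank sequence gives block sizes [2, 1].

For λ = 0: algebraic multiplicity 1 gives one 1×1 block.

Assembling the blocks gives the Jordan form J above.

J = [[-3, 1, 0, 0], [0, -3, 0, 0], [0, 0, -3, 0], [0, 0, 0, 0]]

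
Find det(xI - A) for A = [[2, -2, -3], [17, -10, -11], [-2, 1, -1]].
χ_A(x) = (x + 3)^3

xI - A = [[x - 2, 2, 3], [-17, x + 10, 11], [2, -1, x + 1]].

Expanding det(xI - A) along the first row:
det(xI - A) = + (x - 2)·det([[x + 10, 11], [-1, x + 1]]) - (2)·det([[-17, 11], [2, x + 1]]) + (3)·det([[-17, x + 10], [2, -1]]).

Evaluating gives χ_A(x) = x^3 + 9x^2 + 27x + 27 = (x + 3)^3.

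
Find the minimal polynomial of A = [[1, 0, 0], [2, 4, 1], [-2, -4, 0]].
The characteristic polynomial factors as (x - 2)^2(x - 1). The minimal polynomial is ∏(x - λ)^{k_λ} where k_λ is the size of the largest Jordan block at λ.

For λ = 1: rank(A - I) = 2, and the largest Jordan block has size 1 (the smallest k with rank((A - I)^k) = rank((A - I)^(k+1))).
For λ = 2: rank(A - 2I) = 2, and the largest Jordan block has size 2 (the smallest k with rank((A - 2I)^k) = rank((A - 2I)^(k+1))).

So m_A(x) = (x - 2)^2(x - 1).

m_A(x) = (x - 2)^2(x - 1)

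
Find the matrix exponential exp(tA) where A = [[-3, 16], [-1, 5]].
e^{tA} = [[(1 - 4*t)*e^{t}, 16*t*e^{t}], [-t*e^{t}, (4*t + 1)*e^{t}]]

A has Jordan form J = [[1, 1], [0, 1]] with A = PJP^{-1}, so e^{tA} = P e^{tJ} P^{-1}.

For a Jordan block J_k(λ), e^{tJ_k(λ)} = e^{λt} · (I + tN + t^2 N^2/2! + ... + t^{k-1} N^{k-1}/(k-1)!) where N is the nilpotent superdiagonal part.

Assembling the blocks and conjugating back gives the entries of e^{tA} as shown above.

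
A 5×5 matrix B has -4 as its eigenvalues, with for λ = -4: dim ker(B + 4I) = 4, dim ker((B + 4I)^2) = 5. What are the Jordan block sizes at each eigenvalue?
λ = -4: successive nullity increments [4, 1] count blocks of size ≥ k; block sizes are [2, 1, 1, 1].

Jordan blocks: (-4, 2), (-4, 1), (-4, 1), (-4, 1)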